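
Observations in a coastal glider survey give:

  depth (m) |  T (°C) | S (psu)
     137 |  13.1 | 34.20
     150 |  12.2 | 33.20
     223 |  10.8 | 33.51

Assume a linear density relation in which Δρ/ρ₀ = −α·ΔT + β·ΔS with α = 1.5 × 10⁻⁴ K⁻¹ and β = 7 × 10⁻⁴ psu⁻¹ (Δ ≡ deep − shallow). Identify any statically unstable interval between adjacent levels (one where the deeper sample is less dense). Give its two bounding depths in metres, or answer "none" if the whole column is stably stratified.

Evaluate Δρ/ρ₀ = −αΔT + βΔS across each adjacent pair:
  137–150 m: −αΔT+βΔS = −(1.5 × 10⁻⁴)(-0.9)+(7 × 10⁻⁴)(-1.00) = -5.6 × 10⁻⁴ → UNSTABLE
  150–223 m: −αΔT+βΔS = −(1.5 × 10⁻⁴)(-1.4)+(7 × 10⁻⁴)(+0.31) = 4.3 × 10⁻⁴ → stable
The 137–150 m interval has Δρ < 0: lighter water underlies denser water.

137–150 m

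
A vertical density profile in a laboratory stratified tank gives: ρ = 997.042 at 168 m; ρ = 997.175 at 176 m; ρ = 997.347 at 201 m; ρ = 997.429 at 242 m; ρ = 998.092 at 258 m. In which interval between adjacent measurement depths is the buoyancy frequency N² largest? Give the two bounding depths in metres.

242–258 m

Compute the density gradient over each adjacent pair:
  168–176 m: Δρ/Δz = 0.133/8 = 0.017 kg m⁻⁴
  176–201 m: Δρ/Δz = 0.172/25 = 6.9 × 10⁻³ kg m⁻⁴
  201–242 m: Δρ/Δz = 0.082/41 = 2.0 × 10⁻³ kg m⁻⁴
  242–258 m: Δρ/Δz = 0.663/16 = 0.041 kg m⁻⁴
The largest gradient is in the 242–258 m interval — the pycnocline.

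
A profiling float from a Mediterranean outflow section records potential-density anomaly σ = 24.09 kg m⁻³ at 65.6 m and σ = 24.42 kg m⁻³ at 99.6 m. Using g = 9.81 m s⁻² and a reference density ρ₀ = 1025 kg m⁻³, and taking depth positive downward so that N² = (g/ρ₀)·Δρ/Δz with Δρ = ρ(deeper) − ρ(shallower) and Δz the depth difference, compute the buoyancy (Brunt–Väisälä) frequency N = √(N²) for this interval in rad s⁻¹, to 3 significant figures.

Δρ = 1024.42 − 1024.09 = 0.33 kg m⁻³ over Δz = 99.6 − 65.6 = 34 m.
N² = (9.81/1025) × (0.33/34) = 9.2892 × 10⁻⁵ s⁻².
N = √(9.2892 × 10⁻⁵) = 9.6380 × 10⁻³ rad s⁻¹ ≈ 9.64 × 10⁻³ rad s⁻¹.

9.64 × 10⁻³ rad s⁻¹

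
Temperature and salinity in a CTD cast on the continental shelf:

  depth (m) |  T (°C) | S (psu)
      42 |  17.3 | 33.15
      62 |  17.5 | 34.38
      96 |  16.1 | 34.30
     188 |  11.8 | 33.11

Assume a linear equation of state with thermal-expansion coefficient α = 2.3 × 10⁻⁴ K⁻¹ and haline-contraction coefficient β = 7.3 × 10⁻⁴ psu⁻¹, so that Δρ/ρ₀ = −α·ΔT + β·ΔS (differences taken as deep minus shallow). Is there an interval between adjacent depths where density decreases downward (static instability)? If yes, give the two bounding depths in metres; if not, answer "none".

none

Evaluate Δρ/ρ₀ = −αΔT + βΔS across each adjacent pair:
  42–62 m: −αΔT+βΔS = −(2.3 × 10⁻⁴)(+0.2)+(7.3 × 10⁻⁴)(+1.23) = 8.5 × 10⁻⁴ → stable
  62–96 m: −αΔT+βΔS = −(2.3 × 10⁻⁴)(-1.4)+(7.3 × 10⁻⁴)(-0.08) = 2.6 × 10⁻⁴ → stable
  96–188 m: −αΔT+βΔS = −(2.3 × 10⁻⁴)(-4.3)+(7.3 × 10⁻⁴)(-1.19) = 1.2 × 10⁻⁴ → stable
Every interval has Δρ > 0: the column is stably stratified throughout.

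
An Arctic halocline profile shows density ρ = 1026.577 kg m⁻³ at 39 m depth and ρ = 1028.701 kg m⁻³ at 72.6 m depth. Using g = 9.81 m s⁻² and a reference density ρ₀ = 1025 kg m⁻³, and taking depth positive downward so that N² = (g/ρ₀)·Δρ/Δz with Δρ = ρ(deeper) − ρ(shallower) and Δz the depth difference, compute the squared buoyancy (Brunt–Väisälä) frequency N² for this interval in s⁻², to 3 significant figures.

Δρ = 1028.701 − 1026.577 = 2.124 kg m⁻³ over Δz = 72.6 − 39 = 33.6 m.
N² = (9.81/1025) × (2.124/33.6) = 6.0501 × 10⁻⁴ s⁻² ≈ 6.05 × 10⁻⁴ s⁻².
A positive N² confirms static stability across the interval.

6.05 × 10⁻⁴ s⁻²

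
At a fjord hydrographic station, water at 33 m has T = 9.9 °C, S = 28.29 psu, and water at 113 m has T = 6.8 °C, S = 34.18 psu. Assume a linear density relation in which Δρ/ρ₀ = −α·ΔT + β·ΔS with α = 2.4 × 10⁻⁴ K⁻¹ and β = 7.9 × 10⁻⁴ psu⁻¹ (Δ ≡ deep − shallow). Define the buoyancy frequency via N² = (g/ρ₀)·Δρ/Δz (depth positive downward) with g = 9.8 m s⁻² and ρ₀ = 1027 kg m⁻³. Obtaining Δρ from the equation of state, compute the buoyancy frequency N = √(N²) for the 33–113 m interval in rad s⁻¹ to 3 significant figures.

0.0257 rad s⁻¹

ΔT = -3.1 K, ΔS = +5.89 psu (deep − shallow).
Δρ/ρ₀ = −αΔT + βΔS = 7.44 × 10⁻⁴ + 4.6531 × 10⁻³ = 5.3971 × 10⁻³, so Δρ ≈ 5.543 kg m⁻³.
N² = (g/ρ₀)·Δρ/Δz = g·(Δρ/ρ₀)/Δz = 9.8 × 5.3971 × 10⁻³ / 80 = 6.6114 × 10⁻⁴ s⁻².
N = √(6.6114 × 10⁻⁴) = 0.025713 rad s⁻¹ ≈ 0.0257 rad s⁻¹.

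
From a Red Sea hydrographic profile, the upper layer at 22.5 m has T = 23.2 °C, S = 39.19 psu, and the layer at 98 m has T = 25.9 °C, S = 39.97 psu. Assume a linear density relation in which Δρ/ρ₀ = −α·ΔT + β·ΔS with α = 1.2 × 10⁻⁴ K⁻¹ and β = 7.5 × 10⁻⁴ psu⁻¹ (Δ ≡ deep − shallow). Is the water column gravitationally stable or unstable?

ΔT = 25.9 − 23.2 = +2.7 K and ΔS = 39.97 − 39.19 = +0.78 psu (deep − shallow).
−αΔT = -3.24 × 10⁻⁴; βΔS = 5.85 × 10⁻⁴; sum Δρ/ρ₀ = 2.61 × 10⁻⁴.
Δρ/ρ₀ > 0, so Δρ > 0: deeper water is denser → statically stable.

stable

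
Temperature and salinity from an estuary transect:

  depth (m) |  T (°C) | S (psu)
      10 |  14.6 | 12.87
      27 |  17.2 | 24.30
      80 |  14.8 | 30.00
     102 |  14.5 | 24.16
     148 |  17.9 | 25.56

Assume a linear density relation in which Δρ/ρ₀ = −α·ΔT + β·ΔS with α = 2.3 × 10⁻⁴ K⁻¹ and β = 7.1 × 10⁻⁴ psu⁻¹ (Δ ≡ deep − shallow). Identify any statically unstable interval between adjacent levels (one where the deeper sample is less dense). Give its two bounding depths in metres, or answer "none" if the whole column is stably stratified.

80–102 m

Evaluate Δρ/ρ₀ = −αΔT + βΔS across each adjacent pair:
  10–27 m: −αΔT+βΔS = −(2.3 × 10⁻⁴)(+2.6)+(7.1 × 10⁻⁴)(+11.43) = 7.5 × 10⁻³ → stable
  27–80 m: −αΔT+βΔS = −(2.3 × 10⁻⁴)(-2.4)+(7.1 × 10⁻⁴)(+5.70) = 4.6 × 10⁻³ → stable
  80–102 m: −αΔT+βΔS = −(2.3 × 10⁻⁴)(-0.3)+(7.1 × 10⁻⁴)(-5.84) = -4.1 × 10⁻³ → UNSTABLE
  102–148 m: −αΔT+βΔS = −(2.3 × 10⁻⁴)(+3.4)+(7.1 × 10⁻⁴)(+1.40) = 2.1 × 10⁻⁴ → stable
The 80–102 m interval has Δρ < 0: lighter water underlies denser water.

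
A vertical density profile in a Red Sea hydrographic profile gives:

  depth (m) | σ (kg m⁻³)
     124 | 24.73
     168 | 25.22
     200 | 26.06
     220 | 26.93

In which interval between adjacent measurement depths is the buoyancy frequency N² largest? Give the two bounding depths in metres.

200–220 m

Compute the density gradient over each adjacent pair:
  124–168 m: Δρ/Δz = 0.49/44 = 0.011 kg m⁻⁴
  168–200 m: Δρ/Δz = 0.84/32 = 0.026 kg m⁻⁴
  200–220 m: Δρ/Δz = 0.87/20 = 0.043 kg m⁻⁴
The largest gradient is in the 200–220 m interval — the pycnocline.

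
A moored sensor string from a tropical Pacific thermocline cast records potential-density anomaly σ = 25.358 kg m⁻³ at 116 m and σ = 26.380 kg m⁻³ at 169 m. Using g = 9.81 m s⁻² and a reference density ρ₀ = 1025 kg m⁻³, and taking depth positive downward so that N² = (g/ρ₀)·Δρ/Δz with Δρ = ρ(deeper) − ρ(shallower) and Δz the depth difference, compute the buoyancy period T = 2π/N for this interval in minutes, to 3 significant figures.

7.71 min

Δρ = 1026.380 − 1025.358 = 1.022 kg m⁻³ over Δz = 169 − 116 = 53 m.
N² = (9.81/1025) × (1.022/53) = 1.8455 × 10⁻⁴ s⁻².
N = √(1.8455 × 10⁻⁴) = 0.013585 rad s⁻¹, so T = 2π/N = 462.51 s = 7.7085 min ≈ 7.71 min.
Since Δρ > 0 the layer is stably stratified.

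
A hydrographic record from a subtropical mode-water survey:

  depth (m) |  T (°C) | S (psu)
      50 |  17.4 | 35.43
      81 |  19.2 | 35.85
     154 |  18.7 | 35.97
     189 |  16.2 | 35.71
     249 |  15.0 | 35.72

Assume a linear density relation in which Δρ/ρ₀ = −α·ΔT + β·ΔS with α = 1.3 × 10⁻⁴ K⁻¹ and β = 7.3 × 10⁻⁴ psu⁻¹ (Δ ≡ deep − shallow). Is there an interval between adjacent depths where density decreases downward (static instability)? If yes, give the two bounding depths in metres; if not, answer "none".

none

Evaluate Δρ/ρ₀ = −αΔT + βΔS across each adjacent pair:
  50–81 m: −αΔT+βΔS = −(1.3 × 10⁻⁴)(+1.8)+(7.3 × 10⁻⁴)(+0.42) = 7.3 × 10⁻⁵ → stable
  81–154 m: −αΔT+βΔS = −(1.3 × 10⁻⁴)(-0.5)+(7.3 × 10⁻⁴)(+0.12) = 1.5 × 10⁻⁴ → stable
  154–189 m: −αΔT+βΔS = −(1.3 × 10⁻⁴)(-2.5)+(7.3 × 10⁻⁴)(-0.26) = 1.4 × 10⁻⁴ → stable
  189–249 m: −αΔT+βΔS = −(1.3 × 10⁻⁴)(-1.2)+(7.3 × 10⁻⁴)(+0.01) = 1.6 × 10⁻⁴ → stable
Every interval has Δρ > 0: the column is stably stratified throughout.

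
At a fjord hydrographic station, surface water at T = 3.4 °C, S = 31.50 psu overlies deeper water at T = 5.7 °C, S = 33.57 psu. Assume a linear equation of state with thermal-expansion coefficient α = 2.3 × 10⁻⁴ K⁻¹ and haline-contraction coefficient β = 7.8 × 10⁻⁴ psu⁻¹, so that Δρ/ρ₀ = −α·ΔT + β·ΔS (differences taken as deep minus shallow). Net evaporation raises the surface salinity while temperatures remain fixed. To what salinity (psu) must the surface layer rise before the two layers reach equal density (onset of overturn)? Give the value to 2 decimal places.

Neutral buoyancy requires −α(T_deep − T_surf) + β(S_deep − S_surf′) = 0.
S_surf′ = S_deep − (α/β)·ΔT = 33.57 − (2.3 × 10⁻⁴/7.8 × 10⁻⁴)·(+2.3) = 32.8918 psu.
Increase required: 32.8918 − 31.50 = 1.3918 psu.

32.89 psu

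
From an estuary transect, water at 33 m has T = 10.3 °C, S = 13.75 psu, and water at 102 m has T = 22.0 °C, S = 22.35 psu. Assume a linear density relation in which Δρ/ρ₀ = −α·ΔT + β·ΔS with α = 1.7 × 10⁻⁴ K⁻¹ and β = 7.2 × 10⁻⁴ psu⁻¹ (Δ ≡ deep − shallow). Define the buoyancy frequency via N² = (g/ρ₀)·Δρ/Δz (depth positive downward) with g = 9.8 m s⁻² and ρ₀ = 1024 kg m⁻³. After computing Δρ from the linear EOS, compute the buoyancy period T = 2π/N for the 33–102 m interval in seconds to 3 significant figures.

257 s

ΔT = +11.7 K, ΔS = +8.60 psu (deep − shallow).
Δρ/ρ₀ = −αΔT + βΔS = -1.989 × 10⁻³ + 6.192 × 10⁻³ = 4.203 × 10⁻³, so Δρ ≈ 4.304 kg m⁻³.
N² = (g/ρ₀)·Δρ/Δz = g·(Δρ/ρ₀)/Δz = 9.8 × 4.203 × 10⁻³ / 69 = 5.9695 × 10⁻⁴ s⁻².
N = √(5.9695 × 10⁻⁴) = 0.024433 rad s⁻¹ → T = 2π/N = 257.16 s ≈ 257 s.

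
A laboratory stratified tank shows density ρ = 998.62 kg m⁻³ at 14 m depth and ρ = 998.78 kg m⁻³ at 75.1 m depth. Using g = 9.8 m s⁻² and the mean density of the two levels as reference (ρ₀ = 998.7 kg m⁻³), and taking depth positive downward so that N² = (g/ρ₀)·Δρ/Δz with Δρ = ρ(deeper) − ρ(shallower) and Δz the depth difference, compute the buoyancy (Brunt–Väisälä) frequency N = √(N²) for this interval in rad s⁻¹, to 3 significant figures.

Δρ = 998.78 − 998.62 = 0.16 kg m⁻³ over Δz = 75.1 − 14 = 61.1 m.
N² = (9.8/998.7) × (0.16/61.1) = 2.5696 × 10⁻⁵ s⁻².
N = √(2.5696 × 10⁻⁵) = 5.0691 × 10⁻³ rad s⁻¹ ≈ 5.07 × 10⁻³ rad s⁻¹.

5.07 × 10⁻³ rad s⁻¹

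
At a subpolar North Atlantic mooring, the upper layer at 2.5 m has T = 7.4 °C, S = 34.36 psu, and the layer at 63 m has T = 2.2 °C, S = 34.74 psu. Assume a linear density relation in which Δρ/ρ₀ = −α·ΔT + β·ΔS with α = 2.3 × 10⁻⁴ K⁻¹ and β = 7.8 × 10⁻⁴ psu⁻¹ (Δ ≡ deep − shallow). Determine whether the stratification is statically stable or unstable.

stable

ΔT = 2.2 − 7.4 = -5.2 K and ΔS = 34.74 − 34.36 = +0.38 psu (deep − shallow).
−αΔT = 1.196 × 10⁻³; βΔS = 2.964 × 10⁻⁴; sum Δρ/ρ₀ = 1.4924 × 10⁻³.
Δρ/ρ₀ > 0, so Δρ > 0: deeper water is denser → statically stable.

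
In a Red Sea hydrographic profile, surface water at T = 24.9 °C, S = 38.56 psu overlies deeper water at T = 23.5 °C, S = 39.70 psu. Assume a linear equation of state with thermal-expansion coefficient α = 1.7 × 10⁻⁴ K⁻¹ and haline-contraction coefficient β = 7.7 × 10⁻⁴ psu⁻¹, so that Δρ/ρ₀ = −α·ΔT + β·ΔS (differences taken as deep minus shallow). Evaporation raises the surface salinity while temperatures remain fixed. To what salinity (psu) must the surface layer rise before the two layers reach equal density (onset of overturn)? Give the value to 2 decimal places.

40.01 psu

Neutral buoyancy requires −α(T_deep − T_surf) + β(S_deep − S_surf′) = 0.
S_surf′ = S_deep − (α/β)·ΔT = 39.70 − (1.7 × 10⁻⁴/7.7 × 10⁻⁴)·(-1.4) = 40.0091 psu.
Increase required: 40.0091 − 38.56 = 1.4491 psu.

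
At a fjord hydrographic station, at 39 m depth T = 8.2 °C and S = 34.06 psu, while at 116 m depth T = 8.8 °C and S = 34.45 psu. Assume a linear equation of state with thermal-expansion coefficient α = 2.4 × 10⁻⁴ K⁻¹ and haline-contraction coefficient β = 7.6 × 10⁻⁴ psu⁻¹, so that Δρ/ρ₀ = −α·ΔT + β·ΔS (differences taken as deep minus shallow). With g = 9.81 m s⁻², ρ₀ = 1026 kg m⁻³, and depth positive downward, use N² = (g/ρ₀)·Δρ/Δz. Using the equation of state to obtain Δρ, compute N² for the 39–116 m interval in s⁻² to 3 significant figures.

ΔT = +0.6 K, ΔS = +0.39 psu (deep − shallow).
Δρ/ρ₀ = −αΔT + βΔS = -1.44 × 10⁻⁴ + 2.964 × 10⁻⁴ = 1.524 × 10⁻⁴, so Δρ ≈ 0.1564 kg m⁻³.
N² = (g/ρ₀)·Δρ/Δz = g·(Δρ/ρ₀)/Δz = 9.81 × 1.524 × 10⁻⁴ / 77 = 1.9416 × 10⁻⁵ s⁻² ≈ 1.94 × 10⁻⁵ s⁻².

1.94 × 10⁻⁵ s⁻²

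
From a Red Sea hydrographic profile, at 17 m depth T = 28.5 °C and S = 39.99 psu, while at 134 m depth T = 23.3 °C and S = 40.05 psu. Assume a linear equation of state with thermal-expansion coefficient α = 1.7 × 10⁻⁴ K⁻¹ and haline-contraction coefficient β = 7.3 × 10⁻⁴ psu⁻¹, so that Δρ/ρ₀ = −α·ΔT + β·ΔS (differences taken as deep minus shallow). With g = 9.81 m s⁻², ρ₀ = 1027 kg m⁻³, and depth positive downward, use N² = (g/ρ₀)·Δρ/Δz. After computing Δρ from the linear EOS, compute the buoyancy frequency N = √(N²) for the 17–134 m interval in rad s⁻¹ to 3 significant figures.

ΔT = -5.2 K, ΔS = +0.06 psu (deep − shallow).
Δρ/ρ₀ = −αΔT + βΔS = 8.84 × 10⁻⁴ + 4.38 × 10⁻⁵ = 9.278 × 10⁻⁴, so Δρ ≈ 0.9529 kg m⁻³.
N² = (g/ρ₀)·Δρ/Δz = g·(Δρ/ρ₀)/Δz = 9.81 × 9.278 × 10⁻⁴ / 117 = 7.7792 × 10⁻⁵ s⁻².
N = √(7.7792 × 10⁻⁵) = 8.8200 × 10⁻³ rad s⁻¹ ≈ 8.82 × 10⁻³ rad s⁻¹.

8.82 × 10⁻³ rad s⁻¹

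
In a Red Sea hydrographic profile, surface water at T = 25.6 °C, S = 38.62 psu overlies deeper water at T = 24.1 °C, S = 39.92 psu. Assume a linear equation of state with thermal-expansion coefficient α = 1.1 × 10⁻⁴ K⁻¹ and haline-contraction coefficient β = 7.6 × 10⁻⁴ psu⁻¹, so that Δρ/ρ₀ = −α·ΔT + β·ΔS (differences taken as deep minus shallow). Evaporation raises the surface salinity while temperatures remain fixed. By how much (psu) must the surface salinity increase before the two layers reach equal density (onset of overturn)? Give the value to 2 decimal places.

Neutral buoyancy requires −α(T_deep − T_surf) + β(S_deep − S_surf′) = 0.
S_surf′ = S_deep − (α/β)·ΔT = 39.92 − (1.1 × 10⁻⁴/7.6 × 10⁻⁴)·(-1.5) = 40.1371 psu.
Increase required: 40.1371 − 38.62 = 1.5171 psu.

1.52 psu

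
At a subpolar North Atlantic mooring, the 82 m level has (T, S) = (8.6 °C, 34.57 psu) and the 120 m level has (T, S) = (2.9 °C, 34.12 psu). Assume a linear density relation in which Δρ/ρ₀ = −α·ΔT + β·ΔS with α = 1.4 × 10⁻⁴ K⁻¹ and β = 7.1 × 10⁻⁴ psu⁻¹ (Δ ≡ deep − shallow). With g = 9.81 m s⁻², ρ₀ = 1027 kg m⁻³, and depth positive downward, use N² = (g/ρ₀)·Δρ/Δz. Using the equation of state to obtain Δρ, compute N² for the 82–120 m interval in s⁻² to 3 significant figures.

ΔT = -5.7 K, ΔS = -0.45 psu (deep − shallow).
Δρ/ρ₀ = −αΔT + βΔS = 7.98 × 10⁻⁴ − 3.195 × 10⁻⁴ = 4.785 × 10⁻⁴, so Δρ ≈ 0.4914 kg m⁻³.
N² = (g/ρ₀)·Δρ/Δz = g·(Δρ/ρ₀)/Δz = 9.81 × 4.785 × 10⁻⁴ / 38 = 1.2353 × 10⁻⁴ s⁻² ≈ 1.24 × 10⁻⁴ s⁻².

1.24 × 10⁻⁴ s⁻²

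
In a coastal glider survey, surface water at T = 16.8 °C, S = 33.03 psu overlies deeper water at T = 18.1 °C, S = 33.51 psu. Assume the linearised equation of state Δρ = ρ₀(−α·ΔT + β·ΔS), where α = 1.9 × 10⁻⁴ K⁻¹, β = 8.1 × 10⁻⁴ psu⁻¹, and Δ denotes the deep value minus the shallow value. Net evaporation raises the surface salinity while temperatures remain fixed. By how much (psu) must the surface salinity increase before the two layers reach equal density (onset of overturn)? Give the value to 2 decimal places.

Neutral buoyancy requires −α(T_deep − T_surf) + β(S_deep − S_surf′) = 0.
S_surf′ = S_deep − (α/β)·ΔT = 33.51 − (1.9 × 10⁻⁴/8.1 × 10⁻⁴)·(+1.3) = 33.2051 psu.
Increase required: 33.2051 − 33.03 = 0.1751 psu.

0.18 psu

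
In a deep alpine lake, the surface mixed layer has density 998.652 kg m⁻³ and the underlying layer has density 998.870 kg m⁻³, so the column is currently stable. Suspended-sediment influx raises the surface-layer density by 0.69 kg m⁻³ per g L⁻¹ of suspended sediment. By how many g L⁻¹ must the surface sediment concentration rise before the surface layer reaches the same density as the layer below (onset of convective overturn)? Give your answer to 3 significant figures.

Density deficit of the surface layer: 998.870 − 998.652 = 0.218 kg m⁻³.
Required change = 0.218 / 0.69 = 0.316 g L⁻¹.

0.316 g L⁻¹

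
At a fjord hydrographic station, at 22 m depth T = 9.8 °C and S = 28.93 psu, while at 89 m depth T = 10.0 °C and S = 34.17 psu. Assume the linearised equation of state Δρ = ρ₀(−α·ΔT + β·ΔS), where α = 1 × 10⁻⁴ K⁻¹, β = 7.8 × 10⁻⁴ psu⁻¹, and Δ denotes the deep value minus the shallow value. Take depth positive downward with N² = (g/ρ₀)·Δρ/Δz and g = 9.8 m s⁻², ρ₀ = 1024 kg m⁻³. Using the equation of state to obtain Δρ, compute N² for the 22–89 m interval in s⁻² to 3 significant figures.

ΔT = +0.2 K, ΔS = +5.24 psu (deep − shallow).
Δρ/ρ₀ = −αΔT + βΔS = -2.00 × 10⁻⁵ + 4.0872 × 10⁻³ = 4.0672 × 10⁻³, so Δρ ≈ 4.165 kg m⁻³.
N² = (g/ρ₀)·Δρ/Δz = g·(Δρ/ρ₀)/Δz = 9.8 × 4.0672 × 10⁻³ / 67 = 5.9490 × 10⁻⁴ s⁻² ≈ 5.95 × 10⁻⁴ s⁻².

5.95 × 10⁻⁴ s⁻²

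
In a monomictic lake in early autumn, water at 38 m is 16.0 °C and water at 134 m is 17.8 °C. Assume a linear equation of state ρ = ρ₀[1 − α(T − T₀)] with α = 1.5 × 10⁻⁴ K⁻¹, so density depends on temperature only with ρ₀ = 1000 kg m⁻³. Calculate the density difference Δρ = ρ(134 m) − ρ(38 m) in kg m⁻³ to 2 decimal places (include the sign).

-0.27 kg m⁻³

ΔT = +1.8 K, Δρ/ρ₀ = −αΔT = -2.70 × 10⁻⁴.
Δρ = 1000 × (-2.70 × 10⁻⁴) = -0.27 kg m⁻³.
Negative Δρ: lighter below, statically unstable.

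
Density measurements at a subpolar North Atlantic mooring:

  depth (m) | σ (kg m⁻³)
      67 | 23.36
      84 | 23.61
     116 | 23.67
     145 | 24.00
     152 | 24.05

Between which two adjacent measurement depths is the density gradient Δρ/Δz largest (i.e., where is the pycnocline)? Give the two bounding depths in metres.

Compute the density gradient over each adjacent pair:
  67–84 m: Δρ/Δz = 0.25/17 = 0.015 kg m⁻⁴
  84–116 m: Δρ/Δz = 0.06/32 = 1.9 × 10⁻³ kg m⁻⁴
  116–145 m: Δρ/Δz = 0.33/29 = 0.011 kg m⁻⁴
  145–152 m: Δρ/Δz = 0.05/7 = 7.1 × 10⁻³ kg m⁻⁴
The largest gradient is in the 67–84 m interval — the pycnocline.

67–84 m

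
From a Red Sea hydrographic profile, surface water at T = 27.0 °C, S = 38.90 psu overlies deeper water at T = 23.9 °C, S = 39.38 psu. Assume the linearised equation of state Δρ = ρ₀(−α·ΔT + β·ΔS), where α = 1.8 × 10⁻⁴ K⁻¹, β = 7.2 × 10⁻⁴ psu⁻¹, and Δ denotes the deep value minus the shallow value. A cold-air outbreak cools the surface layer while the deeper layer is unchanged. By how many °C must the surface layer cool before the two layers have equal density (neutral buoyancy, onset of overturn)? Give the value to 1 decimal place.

5.0 °C

Neutral buoyancy requires Δρ = 0, i.e. −α(T_deep − T_surf′) + β(S_deep − S_surf) = 0.
T_surf′ = T_deep − (β/α)·ΔS = 23.9 − (7.2 × 10⁻⁴/1.8 × 10⁻⁴)·(+0.48) = 21.980 °C.
Cooling required: 27.0 − (21.980) = 5.020 °C.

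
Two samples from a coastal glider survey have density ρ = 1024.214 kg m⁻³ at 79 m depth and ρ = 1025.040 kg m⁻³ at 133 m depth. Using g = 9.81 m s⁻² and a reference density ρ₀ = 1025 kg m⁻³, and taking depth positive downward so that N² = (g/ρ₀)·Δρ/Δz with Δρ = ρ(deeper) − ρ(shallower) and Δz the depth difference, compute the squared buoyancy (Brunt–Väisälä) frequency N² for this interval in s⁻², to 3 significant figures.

Δρ = 1025.040 − 1024.214 = 0.826 kg m⁻³ over Δz = 133 − 79 = 54 m.
N² = (9.81/1025) × (0.826/54) = 1.4640 × 10⁻⁴ s⁻² ≈ 1.46 × 10⁻⁴ s⁻².

1.46 × 10⁻⁴ s⁻²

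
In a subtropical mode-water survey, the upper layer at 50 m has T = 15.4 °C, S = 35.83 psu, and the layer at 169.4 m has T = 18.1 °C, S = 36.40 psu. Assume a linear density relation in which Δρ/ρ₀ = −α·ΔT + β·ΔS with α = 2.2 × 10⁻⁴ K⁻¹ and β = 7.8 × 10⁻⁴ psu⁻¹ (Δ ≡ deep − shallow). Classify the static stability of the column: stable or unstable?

ΔT = 18.1 − 15.4 = +2.7 K and ΔS = 36.40 − 35.83 = +0.57 psu (deep − shallow).
−αΔT = -5.94 × 10⁻⁴; βΔS = 4.446 × 10⁻⁴; sum Δρ/ρ₀ = -1.494 × 10⁻⁴.
Δρ/ρ₀ < 0, so Δρ < 0: deeper water is lighter → statically unstable; the column would overturn.

unstable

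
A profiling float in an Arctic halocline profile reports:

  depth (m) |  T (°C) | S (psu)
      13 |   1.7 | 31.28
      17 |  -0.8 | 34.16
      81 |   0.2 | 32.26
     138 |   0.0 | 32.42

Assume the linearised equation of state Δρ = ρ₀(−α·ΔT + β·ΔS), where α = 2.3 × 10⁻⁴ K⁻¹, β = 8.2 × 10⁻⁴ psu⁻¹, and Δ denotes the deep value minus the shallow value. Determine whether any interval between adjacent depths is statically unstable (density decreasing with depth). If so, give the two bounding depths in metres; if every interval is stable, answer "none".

Evaluate Δρ/ρ₀ = −αΔT + βΔS across each adjacent pair:
  13–17 m: −αΔT+βΔS = −(2.3 × 10⁻⁴)(-2.5)+(8.2 × 10⁻⁴)(+2.88) = 2.9 × 10⁻³ → stable
  17–81 m: −αΔT+βΔS = −(2.3 × 10⁻⁴)(+1.0)+(8.2 × 10⁻⁴)(-1.90) = -1.8 × 10⁻³ → UNSTABLE
  81–138 m: −αΔT+βΔS = −(2.3 × 10⁻⁴)(-0.2)+(8.2 × 10⁻⁴)(+0.16) = 1.8 × 10⁻⁴ → stable
The 17–81 m interval has Δρ < 0: lighter water underlies denser water.

17–81 m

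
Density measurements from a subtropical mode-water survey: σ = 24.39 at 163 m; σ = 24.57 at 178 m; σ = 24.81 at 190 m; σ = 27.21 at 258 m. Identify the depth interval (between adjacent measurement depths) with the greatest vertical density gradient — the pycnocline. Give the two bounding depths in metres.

Compute the density gradient over each adjacent pair:
  163–178 m: Δρ/Δz = 0.18/15 = 0.012 kg m⁻⁴
  178–190 m: Δρ/Δz = 0.24/12 = 0.020 kg m⁻⁴
  190–258 m: Δρ/Δz = 2.40/68 = 0.035 kg m⁻⁴
The largest gradient is in the 190–258 m interval — the pycnocline.

190–258 m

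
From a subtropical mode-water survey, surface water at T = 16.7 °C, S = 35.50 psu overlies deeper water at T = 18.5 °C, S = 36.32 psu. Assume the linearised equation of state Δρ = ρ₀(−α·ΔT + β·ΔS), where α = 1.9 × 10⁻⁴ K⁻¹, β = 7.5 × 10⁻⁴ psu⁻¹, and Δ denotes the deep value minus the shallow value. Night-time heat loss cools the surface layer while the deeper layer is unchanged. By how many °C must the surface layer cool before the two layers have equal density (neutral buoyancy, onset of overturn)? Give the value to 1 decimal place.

1.4 °C

Neutral buoyancy requires Δρ = 0, i.e. −α(T_deep − T_surf′) + β(S_deep − S_surf) = 0.
T_surf′ = T_deep − (β/α)·ΔS = 18.5 − (7.5 × 10⁻⁴/1.9 × 10⁻⁴)·(+0.82) = 15.263 °C.
Cooling required: 16.7 − (15.263) = 1.437 °C.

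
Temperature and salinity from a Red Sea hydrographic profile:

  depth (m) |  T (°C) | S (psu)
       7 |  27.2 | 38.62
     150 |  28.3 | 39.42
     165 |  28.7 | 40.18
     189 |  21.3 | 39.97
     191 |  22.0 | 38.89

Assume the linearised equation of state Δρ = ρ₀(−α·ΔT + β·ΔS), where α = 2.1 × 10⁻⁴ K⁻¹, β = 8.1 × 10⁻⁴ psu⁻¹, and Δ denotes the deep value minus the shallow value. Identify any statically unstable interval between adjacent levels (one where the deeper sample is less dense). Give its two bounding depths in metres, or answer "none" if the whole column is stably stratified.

189–191 m

Evaluate Δρ/ρ₀ = −αΔT + βΔS across each adjacent pair:
  7–150 m: −αΔT+βΔS = −(2.1 × 10⁻⁴)(+1.1)+(8.1 × 10⁻⁴)(+0.80) = 4.2 × 10⁻⁴ → stable
  150–165 m: −αΔT+βΔS = −(2.1 × 10⁻⁴)(+0.4)+(8.1 × 10⁻⁴)(+0.76) = 5.3 × 10⁻⁴ → stable
  165–189 m: −αΔT+βΔS = −(2.1 × 10⁻⁴)(-7.4)+(8.1 × 10⁻⁴)(-0.21) = 1.4 × 10⁻³ → stable
  189–191 m: −αΔT+βΔS = −(2.1 × 10⁻⁴)(+0.7)+(8.1 × 10⁻⁴)(-1.08) = -1.0 × 10⁻³ → UNSTABLE
The 189–191 m interval has Δρ < 0: lighter water underlies denser water.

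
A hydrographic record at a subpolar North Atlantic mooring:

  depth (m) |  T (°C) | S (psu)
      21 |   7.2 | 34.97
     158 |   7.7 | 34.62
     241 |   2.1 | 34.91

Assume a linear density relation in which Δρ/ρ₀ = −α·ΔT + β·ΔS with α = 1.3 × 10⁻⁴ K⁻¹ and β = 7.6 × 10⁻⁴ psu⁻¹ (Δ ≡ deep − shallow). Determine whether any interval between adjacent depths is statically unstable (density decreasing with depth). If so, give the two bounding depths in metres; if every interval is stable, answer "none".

Evaluate Δρ/ρ₀ = −αΔT + βΔS across each adjacent pair:
  21–158 m: −αΔT+βΔS = −(1.3 × 10⁻⁴)(+0.5)+(7.6 × 10⁻⁴)(-0.35) = -3.3 × 10⁻⁴ → UNSTABLE
  158–241 m: −αΔT+βΔS = −(1.3 × 10⁻⁴)(-5.6)+(7.6 × 10⁻⁴)(+0.29) = 9.5 × 10⁻⁴ → stable
The 21–158 m interval has Δρ < 0: lighter water underlies denser water.

21–158 m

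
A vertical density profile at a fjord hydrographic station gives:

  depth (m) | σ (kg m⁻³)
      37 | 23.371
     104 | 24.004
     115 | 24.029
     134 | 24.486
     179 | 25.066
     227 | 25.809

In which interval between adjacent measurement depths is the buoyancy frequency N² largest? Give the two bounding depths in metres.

Compute the density gradient over each adjacent pair:
  37–104 m: Δρ/Δz = 0.633/67 = 9.4 × 10⁻³ kg m⁻⁴
  104–115 m: Δρ/Δz = 0.025/11 = 2.3 × 10⁻³ kg m⁻⁴
  115–134 m: Δρ/Δz = 0.457/19 = 0.024 kg m⁻⁴
  134–179 m: Δρ/Δz = 0.580/45 = 0.013 kg m⁻⁴
  179–227 m: Δρ/Δz = 0.743/48 = 0.015 kg m⁻⁴
The largest gradient is in the 115–134 m interval — the pycnocline.

115–134 m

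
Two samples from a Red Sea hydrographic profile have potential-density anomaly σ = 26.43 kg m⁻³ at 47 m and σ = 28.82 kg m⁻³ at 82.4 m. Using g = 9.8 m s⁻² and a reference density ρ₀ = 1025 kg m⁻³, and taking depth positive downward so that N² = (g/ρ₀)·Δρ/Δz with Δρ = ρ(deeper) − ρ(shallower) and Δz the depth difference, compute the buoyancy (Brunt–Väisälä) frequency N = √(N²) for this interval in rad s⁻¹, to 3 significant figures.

Δρ = 1028.82 − 1026.43 = 2.39 kg m⁻³ over Δz = 82.4 − 47 = 35.4 m.
N² = (9.8/1025) × (2.39/35.4) = 6.4550 × 10⁻⁴ s⁻².
N = √(6.4550 × 10⁻⁴) = 0.025407 rad s⁻¹ ≈ 0.0254 rad s⁻¹.

0.0254 rad s⁻¹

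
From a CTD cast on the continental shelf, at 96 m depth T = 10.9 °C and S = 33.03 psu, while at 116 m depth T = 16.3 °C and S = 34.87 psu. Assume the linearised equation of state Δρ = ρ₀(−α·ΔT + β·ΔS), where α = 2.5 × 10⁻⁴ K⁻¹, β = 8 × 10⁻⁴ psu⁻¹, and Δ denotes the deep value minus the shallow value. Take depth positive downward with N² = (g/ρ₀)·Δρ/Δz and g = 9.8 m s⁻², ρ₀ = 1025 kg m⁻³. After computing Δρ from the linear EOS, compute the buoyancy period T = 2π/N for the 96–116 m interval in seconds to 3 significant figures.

813 s

ΔT = +5.4 K, ΔS = +1.84 psu (deep − shallow).
Δρ/ρ₀ = −αΔT + βΔS = -1.35 × 10⁻³ + 1.472 × 10⁻³ = 1.22 × 10⁻⁴, so Δρ ≈ 0.1251 kg m⁻³.
N² = (g/ρ₀)·Δρ/Δz = g·(Δρ/ρ₀)/Δz = 9.8 × 1.22 × 10⁻⁴ / 20 = 5.9780 × 10⁻⁵ s⁻².
N = √(5.9780 × 10⁻⁵) = 7.7318 × 10⁻³ rad s⁻¹ → T = 2π/N = 812.64 s ≈ 813 s.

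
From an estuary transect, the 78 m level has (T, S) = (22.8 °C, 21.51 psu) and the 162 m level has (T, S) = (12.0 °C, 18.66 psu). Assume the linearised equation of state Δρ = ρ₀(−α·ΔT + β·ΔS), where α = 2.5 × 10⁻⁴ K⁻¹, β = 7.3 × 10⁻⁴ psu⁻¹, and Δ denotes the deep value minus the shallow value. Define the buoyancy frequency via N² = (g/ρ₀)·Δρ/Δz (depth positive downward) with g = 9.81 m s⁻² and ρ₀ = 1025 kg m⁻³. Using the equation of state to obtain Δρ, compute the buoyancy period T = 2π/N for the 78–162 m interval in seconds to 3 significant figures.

739 s

ΔT = -10.8 K, ΔS = -2.85 psu (deep − shallow).
Δρ/ρ₀ = −αΔT + βΔS = 2.70 × 10⁻³ − 2.0805 × 10⁻³ = 6.195 × 10⁻⁴, so Δρ ≈ 0.6350 kg m⁻³.
N² = (g/ρ₀)·Δρ/Δz = g·(Δρ/ρ₀)/Δz = 9.81 × 6.195 × 10⁻⁴ / 84 = 7.2349 × 10⁻⁵ s⁻².
N = √(7.2349 × 10⁻⁵) = 8.5058 × 10⁻³ rad s⁻¹ → T = 2π/N = 738.69 s ≈ 739 s.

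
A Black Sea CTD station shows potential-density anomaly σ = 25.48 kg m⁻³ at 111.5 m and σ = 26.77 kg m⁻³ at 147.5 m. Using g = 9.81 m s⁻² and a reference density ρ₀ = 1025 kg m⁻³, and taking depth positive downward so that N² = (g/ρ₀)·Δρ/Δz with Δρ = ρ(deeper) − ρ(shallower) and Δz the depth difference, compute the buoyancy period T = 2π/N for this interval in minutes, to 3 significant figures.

5.65 min

Δρ = 1026.77 − 1025.48 = 1.29 kg m⁻³ over Δz = 147.5 − 111.5 = 36 m.
N² = (9.81/1025) × (1.29/36) = 3.4295 × 10⁻⁴ s⁻².
N = √(3.4295 × 10⁻⁴) = 0.018519 rad s⁻¹, so T = 2π/N = 339.28 s = 5.6547 min ≈ 5.65 min.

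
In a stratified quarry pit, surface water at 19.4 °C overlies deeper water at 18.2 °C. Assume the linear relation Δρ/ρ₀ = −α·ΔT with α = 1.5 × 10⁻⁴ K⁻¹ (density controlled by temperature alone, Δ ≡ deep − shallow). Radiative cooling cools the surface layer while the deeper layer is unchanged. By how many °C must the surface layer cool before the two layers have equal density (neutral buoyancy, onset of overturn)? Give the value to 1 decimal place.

1.2 °C

With temperature the only control, equal density requires T_surf′ = T_deep.
T_surf′ = 18.2 °C.
Cooling required: 19.4 − 18.2 = 1.2 °C.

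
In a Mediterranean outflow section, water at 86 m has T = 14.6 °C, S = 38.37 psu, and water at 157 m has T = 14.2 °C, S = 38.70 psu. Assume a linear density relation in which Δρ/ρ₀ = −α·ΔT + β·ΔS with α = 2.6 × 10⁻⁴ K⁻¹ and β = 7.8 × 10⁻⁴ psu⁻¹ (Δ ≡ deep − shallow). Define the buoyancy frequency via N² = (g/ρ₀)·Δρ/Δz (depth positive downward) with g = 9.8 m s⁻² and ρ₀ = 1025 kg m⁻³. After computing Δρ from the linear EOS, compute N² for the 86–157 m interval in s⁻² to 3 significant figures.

4.99 × 10⁻⁵ s⁻²

ΔT = -0.4 K, ΔS = +0.33 psu (deep − shallow).
Δρ/ρ₀ = −αΔT + βΔS = 1.04 × 10⁻⁴ + 2.574 × 10⁻⁴ = 3.614 × 10⁻⁴, so Δρ ≈ 0.3704 kg m⁻³.
N² = (g/ρ₀)·Δρ/Δz = g·(Δρ/ρ₀)/Δz = 9.8 × 3.614 × 10⁻⁴ / 71 = 4.9883 × 10⁻⁵ s⁻² ≈ 4.99 × 10⁻⁵ s⁻².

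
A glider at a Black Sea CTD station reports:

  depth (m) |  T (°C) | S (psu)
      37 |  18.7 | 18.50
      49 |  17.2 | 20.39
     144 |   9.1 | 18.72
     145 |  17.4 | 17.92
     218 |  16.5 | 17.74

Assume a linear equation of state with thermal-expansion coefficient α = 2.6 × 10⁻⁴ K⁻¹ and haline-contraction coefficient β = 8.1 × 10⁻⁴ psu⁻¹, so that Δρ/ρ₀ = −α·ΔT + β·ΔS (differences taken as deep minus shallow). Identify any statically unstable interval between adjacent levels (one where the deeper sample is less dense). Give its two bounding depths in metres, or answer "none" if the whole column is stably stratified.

144–145 m

Evaluate Δρ/ρ₀ = −αΔT + βΔS across each adjacent pair:
  37–49 m: −αΔT+βΔS = −(2.6 × 10⁻⁴)(-1.5)+(8.1 × 10⁻⁴)(+1.89) = 1.9 × 10⁻³ → stable
  49–144 m: −αΔT+βΔS = −(2.6 × 10⁻⁴)(-8.1)+(8.1 × 10⁻⁴)(-1.67) = 7.5 × 10⁻⁴ → stable
  144–145 m: −αΔT+βΔS = −(2.6 × 10⁻⁴)(+8.3)+(8.1 × 10⁻⁴)(-0.80) = -2.8 × 10⁻³ → UNSTABLE
  145–218 m: −αΔT+βΔS = −(2.6 × 10⁻⁴)(-0.9)+(8.1 × 10⁻⁴)(-0.18) = 8.8 × 10⁻⁵ → stable
The 144–145 m interval has Δρ < 0: lighter water underlies denser water.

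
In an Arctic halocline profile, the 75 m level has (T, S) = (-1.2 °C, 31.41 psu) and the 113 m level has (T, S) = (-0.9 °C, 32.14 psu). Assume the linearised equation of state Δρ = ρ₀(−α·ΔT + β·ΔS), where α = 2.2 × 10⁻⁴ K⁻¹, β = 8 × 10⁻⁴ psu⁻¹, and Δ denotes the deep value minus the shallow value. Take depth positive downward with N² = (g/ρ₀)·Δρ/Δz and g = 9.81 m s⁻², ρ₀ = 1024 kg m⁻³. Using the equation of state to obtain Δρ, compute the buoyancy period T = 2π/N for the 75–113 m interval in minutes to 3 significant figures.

ΔT = +0.3 K, ΔS = +0.73 psu (deep − shallow).
Δρ/ρ₀ = −αΔT + βΔS = -6.60 × 10⁻⁵ + 5.84 × 10⁻⁴ = 5.18 × 10⁻⁴, so Δρ ≈ 0.5304 kg m⁻³.
N² = (g/ρ₀)·Δρ/Δz = g·(Δρ/ρ₀)/Δz = 9.81 × 5.18 × 10⁻⁴ / 38 = 1.3373 × 10⁻⁴ s⁻².
N = √(1.3373 × 10⁻⁴) = 0.011564 rad s⁻¹ → T = 2π/N = 543.34 s = 9.0557 min ≈ 9.06 min.

9.06 min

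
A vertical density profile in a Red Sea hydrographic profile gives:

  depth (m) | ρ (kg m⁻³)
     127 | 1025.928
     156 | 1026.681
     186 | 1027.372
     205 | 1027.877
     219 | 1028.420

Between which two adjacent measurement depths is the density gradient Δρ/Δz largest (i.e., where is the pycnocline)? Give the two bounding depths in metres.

Compute the density gradient over each adjacent pair:
  127–156 m: Δρ/Δz = 0.753/29 = 0.026 kg m⁻⁴
  156–186 m: Δρ/Δz = 0.691/30 = 0.023 kg m⁻⁴
  186–205 m: Δρ/Δz = 0.505/19 = 0.027 kg m⁻⁴
  205–219 m: Δρ/Δz = 0.543/14 = 0.039 kg m⁻⁴
The largest gradient is in the 205–219 m interval — the pycnocline.

205–219 m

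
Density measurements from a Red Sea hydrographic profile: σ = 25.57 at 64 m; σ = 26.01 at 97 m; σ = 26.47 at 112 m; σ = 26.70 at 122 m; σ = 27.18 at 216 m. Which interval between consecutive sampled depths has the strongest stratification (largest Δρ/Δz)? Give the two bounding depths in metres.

97–112 m

Compute the density gradient over each adjacent pair:
  64–97 m: Δρ/Δz = 0.44/33 = 0.013 kg m⁻⁴
  97–112 m: Δρ/Δz = 0.46/15 = 0.031 kg m⁻⁴
  112–122 m: Δρ/Δz = 0.23/10 = 0.023 kg m⁻⁴
  122–216 m: Δρ/Δz = 0.48/94 = 5.1 × 10⁻³ kg m⁻⁴
The largest gradient is in the 97–112 m interval — the pycnocline.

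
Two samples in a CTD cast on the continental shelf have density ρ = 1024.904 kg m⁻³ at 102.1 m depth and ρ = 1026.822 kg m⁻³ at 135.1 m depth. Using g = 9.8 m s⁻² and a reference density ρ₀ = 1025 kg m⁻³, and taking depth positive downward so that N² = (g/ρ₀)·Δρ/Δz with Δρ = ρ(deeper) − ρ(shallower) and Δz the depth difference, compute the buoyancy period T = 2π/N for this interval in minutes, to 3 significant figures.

Δρ = 1026.822 − 1024.904 = 1.918 kg m⁻³ over Δz = 135.1 − 102.1 = 33 m.
N² = (9.8/1025) × (1.918/33) = 5.5570 × 10⁻⁴ s⁻².
N = √(5.5570 × 10⁻⁴) = 0.023573 rad s⁻¹, so T = 2π/N = 266.54 s = 4.4423 min ≈ 4.44 min.

4.44 min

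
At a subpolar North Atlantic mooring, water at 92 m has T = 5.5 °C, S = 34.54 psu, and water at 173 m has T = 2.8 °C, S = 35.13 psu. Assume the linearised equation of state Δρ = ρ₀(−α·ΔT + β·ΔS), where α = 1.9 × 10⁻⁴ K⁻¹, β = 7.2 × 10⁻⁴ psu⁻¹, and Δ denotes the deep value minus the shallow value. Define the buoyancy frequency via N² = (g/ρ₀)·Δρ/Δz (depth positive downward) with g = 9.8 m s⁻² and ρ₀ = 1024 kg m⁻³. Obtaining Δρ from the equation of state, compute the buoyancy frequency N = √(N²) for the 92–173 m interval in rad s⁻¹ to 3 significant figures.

ΔT = -2.7 K, ΔS = +0.59 psu (deep − shallow).
Δρ/ρ₀ = −αΔT + βΔS = 5.13 × 10⁻⁴ + 4.248 × 10⁻⁴ = 9.378 × 10⁻⁴, so Δρ ≈ 0.9603 kg m⁻³.
N² = (g/ρ₀)·Δρ/Δz = g·(Δρ/ρ₀)/Δz = 9.8 × 9.378 × 10⁻⁴ / 81 = 1.1346 × 10⁻⁴ s⁻².
N = √(1.1346 × 10⁻⁴) = 0.010652 rad s⁻¹ ≈ 0.0107 rad s⁻¹.

0.0107 rad s⁻¹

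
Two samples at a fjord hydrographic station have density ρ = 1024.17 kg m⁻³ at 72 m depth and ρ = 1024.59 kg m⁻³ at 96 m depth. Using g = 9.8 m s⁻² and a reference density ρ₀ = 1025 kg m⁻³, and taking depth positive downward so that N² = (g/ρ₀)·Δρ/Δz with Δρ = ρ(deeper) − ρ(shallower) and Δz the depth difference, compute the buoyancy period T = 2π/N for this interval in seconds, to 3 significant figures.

486 s

Δρ = 1024.59 − 1024.17 = 0.42 kg m⁻³ over Δz = 96 − 72 = 24 m.
N² = (9.8/1025) × (0.42/24) = 1.6732 × 10⁻⁴ s⁻².
N = √(1.6732 × 10⁻⁴) = 0.012935 rad s⁻¹, so T = 2π/N = 485.75 s ≈ 486 s.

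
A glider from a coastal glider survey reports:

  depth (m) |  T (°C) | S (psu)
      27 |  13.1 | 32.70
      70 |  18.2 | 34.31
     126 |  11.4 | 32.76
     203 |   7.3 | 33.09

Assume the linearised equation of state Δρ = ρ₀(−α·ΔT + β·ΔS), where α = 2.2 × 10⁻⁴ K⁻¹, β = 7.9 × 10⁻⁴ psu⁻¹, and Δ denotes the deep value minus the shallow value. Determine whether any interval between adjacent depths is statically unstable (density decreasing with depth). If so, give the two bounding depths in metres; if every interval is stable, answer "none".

none

Evaluate Δρ/ρ₀ = −αΔT + βΔS across each adjacent pair:
  27–70 m: −αΔT+βΔS = −(2.2 × 10⁻⁴)(+5.1)+(7.9 × 10⁻⁴)(+1.61) = 1.5 × 10⁻⁴ → stable
  70–126 m: −αΔT+βΔS = −(2.2 × 10⁻⁴)(-6.8)+(7.9 × 10⁻⁴)(-1.55) = 2.7 × 10⁻⁴ → stable
  126–203 m: −αΔT+βΔS = −(2.2 × 10⁻⁴)(-4.1)+(7.9 × 10⁻⁴)(+0.33) = 1.2 × 10⁻³ → stable
Every interval has Δρ > 0: the column is stably stratified throughout.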